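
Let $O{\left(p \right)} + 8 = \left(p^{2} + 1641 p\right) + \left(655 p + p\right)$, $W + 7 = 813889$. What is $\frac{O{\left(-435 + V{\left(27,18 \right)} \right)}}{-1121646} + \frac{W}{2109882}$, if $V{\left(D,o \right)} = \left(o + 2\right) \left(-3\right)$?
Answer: $\frac{232908167834}{197211725481} \approx 1.181$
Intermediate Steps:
$W = 813882$ ($W = -7 + 813889 = 813882$)
$V{\left(D,o \right)} = -6 - 3 o$ ($V{\left(D,o \right)} = \left(2 + o\right) \left(-3\right) = -6 - 3 o$)
$O{\left(p \right)} = -8 + p^{2} + 2297 p$ ($O{\left(p \right)} = -8 + \left(\left(p^{2} + 1641 p\right) + \left(655 p + p\right)\right) = -8 + \left(\left(p^{2} + 1641 p\right) + 656 p\right) = -8 + \left(p^{2} + 2297 p\right) = -8 + p^{2} + 2297 p$)
$\frac{O{\left(-435 + V{\left(27,18 \right)} \right)}}{-1121646} + \frac{W}{2109882} = \frac{-8 + \left(-435 - 60\right)^{2} + 2297 \left(-435 - 60\right)}{-1121646} + \frac{813882}{2109882} = \left(-8 + \left(-435 - 60\right)^{2} + 2297 \left(-435 - 60\right)\right) \left(- \frac{1}{1121646}\right) + 813882 \cdot \frac{1}{2109882} = \left(-8 + \left(-435 - 60\right)^{2} + 2297 \left(-435 - 60\right)\right) \left(- \frac{1}{1121646}\right) + \frac{135647}{351647} = \left(-8 + \left(-495\right)^{2} + 2297 \left(-495\right)\right) \left(- \frac{1}{1121646}\right) + \frac{135647}{351647} = \left(-8 + 245025 - 1137015\right) \left(- \frac{1}{1121646}\right) + \frac{135647}{351647} = \left(-891998\right) \left(- \frac{1}{1121646}\right) + \frac{135647}{351647} = \frac{445999}{560823} + \frac{135647}{351647} = \frac{232908167834}{197211725481}$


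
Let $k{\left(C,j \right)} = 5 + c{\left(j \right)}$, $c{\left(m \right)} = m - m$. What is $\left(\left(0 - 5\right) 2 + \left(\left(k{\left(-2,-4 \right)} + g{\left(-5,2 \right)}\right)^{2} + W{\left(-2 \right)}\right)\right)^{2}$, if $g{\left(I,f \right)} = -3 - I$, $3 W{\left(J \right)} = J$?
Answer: $\frac{13225}{9} \approx 1469.4$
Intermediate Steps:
$W{\left(J \right)} = \frac{J}{3}$
$c{\left(m \right)} = 0$
$k{\left(C,j \right)} = 5$ ($k{\left(C,j \right)} = 5 + 0 = 5$)
$\left(\left(0 - 5\right) 2 + \left(\left(k{\left(-2,-4 \right)} + g{\left(-5,2 \right)}\right)^{2} + W{\left(-2 \right)}\right)\right)^{2} = \left(\left(0 - 5\right) 2 + \left(\left(5 - -2\right)^{2} + \frac{1}{3} \left(-2\right)\right)\right)^{2} = \left(\left(-5\right) 2 - \left(\frac{2}{3} - \left(5 + \left(-3 + 5\right)\right)^{2}\right)\right)^{2} = \left(-10 - \left(\frac{2}{3} - \left(5 + 2\right)^{2}\right)\right)^{2} = \left(-10 - \left(\frac{2}{3} - 7^{2}\right)\right)^{2} = \left(-10 + \left(49 - \frac{2}{3}\right)\right)^{2} = \left(-10 + \frac{145}{3}\right)^{2} = \left(\frac{115}{3}\right)^{2} = \frac{13225}{9}$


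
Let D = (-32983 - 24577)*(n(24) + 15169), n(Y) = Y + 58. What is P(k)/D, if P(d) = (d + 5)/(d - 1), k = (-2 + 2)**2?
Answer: 1/175569512 ≈ 5.6958e-9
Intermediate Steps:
n(Y) = 58 + Y
k = 0 (k = 0**2 = 0)
D = -877847560 (D = (-32983 - 24577)*((58 + 24) + 15169) = -57560*(82 + 15169) = -57560*15251 = -877847560)
P(d) = (5 + d)/(-1 + d)
P(k)/D = ((5 + 0)/(-1 + 0))/(-877847560) = (5/(-1))*(-1/877847560) = -1*5*(-1/877847560) = -5*(-1/877847560) = 1/175569512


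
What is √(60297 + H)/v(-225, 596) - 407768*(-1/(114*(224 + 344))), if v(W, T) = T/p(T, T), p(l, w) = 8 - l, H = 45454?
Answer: 50971/8094 - 147*√105751/149 ≈ -314.53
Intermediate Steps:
v(W, T) = T/(8 - T)
√(60297 + H)/v(-225, 596) - 407768*(-1/(114*(224 + 344))) = √(60297 + 45454)/((-1*596/(-8 + 596))) - 407768*(-1/(114*(224 + 344))) = √105751/((-1*596/588)) - 407768/((-114*568)) = √105751/((-1*596*1/588)) - 407768/(-64752) = √105751/(-149/147) - 407768*(-1/64752) = √105751*(-147/149) + 50971/8094 = -147*√105751/149 + 50971/8094 = 50971/8094 - 147*√105751/149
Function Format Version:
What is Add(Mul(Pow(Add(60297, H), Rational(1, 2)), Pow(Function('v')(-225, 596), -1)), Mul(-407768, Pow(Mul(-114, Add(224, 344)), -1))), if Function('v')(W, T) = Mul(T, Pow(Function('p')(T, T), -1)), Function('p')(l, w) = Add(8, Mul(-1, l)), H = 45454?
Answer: Add(Rational(50971, 8094), Mul(Rational(-147, 149), Pow(105751, Rational(1, 2)))) ≈ -314.53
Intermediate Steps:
Function('v')(W, T) = Mul(T, Pow(Add(8, Mul(-1, T)), -1))
Add(Mul(Pow(Add(60297, H), Rational(1, 2)), Pow(Function('v')(-225, 596), -1)), Mul(-407768, Pow(Mul(-114, Add(224, 344)), -1))) = Add(Mul(Pow(Add(60297, 45454), Rational(1, 2)), Pow(Mul(-1, 596, Pow(Add(-8, 596), -1)), -1)), Mul(-407768, Pow(Mul(-114, Add(224, 344)), -1))) = Add(Mul(Pow(105751, Rational(1, 2)), Pow(Mul(-1, 596, Pow(588, -1)), -1)), Mul(-407768, Pow(Mul(-114, 568), -1))) = Add(Mul(Pow(105751, Rational(1, 2)), Pow(Mul(-1, 596, Rational(1, 588)), -1)), Mul(-407768, Pow(-64752, -1))) = Add(Mul(Pow(105751, Rational(1, 2)), Pow(Rational(-149, 147), -1)), Mul(-407768, Rational(-1, 64752))) = Add(Mul(Pow(105751, Rational(1, 2)), Rational(-147, 149)), Rational(50971, 8094)) = Add(Mul(Rational(-147, 149), Pow(105751, Rational(1, 2))), Rational(50971, 8094)) = Add(Rational(50971, 8094), Mul(Rational(-147, 149), Pow(105751, Rational(1, 2))))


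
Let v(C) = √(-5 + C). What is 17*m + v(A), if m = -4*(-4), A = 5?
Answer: 272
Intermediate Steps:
m = 16
17*m + v(A) = 17*16 + √(-5 + 5) = 272 + √0 = 272 + 0 = 272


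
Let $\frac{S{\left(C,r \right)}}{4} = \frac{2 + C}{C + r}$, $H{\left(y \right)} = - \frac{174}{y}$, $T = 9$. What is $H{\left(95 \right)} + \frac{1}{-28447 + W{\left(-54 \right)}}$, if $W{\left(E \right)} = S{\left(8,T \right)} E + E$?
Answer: $- \frac{84683413}{46234315} \approx -1.8316$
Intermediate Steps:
$S{\left(C,r \right)} = \frac{4 \left(2 + C\right)}{C + r}$ ($S{\left(C,r \right)} = 4 \frac{2 + C}{C + r} = \frac{4 \left(2 + C\right)}{C + r}$)
$W{\left(E \right)} = \frac{57 E}{17}$ ($W{\left(E \right)} = \frac{4 \left(2 + 8\right)}{8 + 9} E + E = 4 \cdot \frac{1}{17} \cdot 10 E + E = \frac{40 E}{17} + E = \frac{57 E}{17}$)
$H{\left(95 \right)} + \frac{1}{-28447 + W{\left(-54 \right)}} = - \frac{174}{95} + \frac{1}{-28447 + \frac{57}{17} \left(-54\right)} = \left(-174\right) \frac{1}{95} + \frac{1}{-28447 - \frac{3078}{17}} = - \frac{174}{95} + \frac{1}{- \frac{486677}{17}} = - \frac{174}{95} - \frac{17}{486677} = - \frac{84683413}{46234315}$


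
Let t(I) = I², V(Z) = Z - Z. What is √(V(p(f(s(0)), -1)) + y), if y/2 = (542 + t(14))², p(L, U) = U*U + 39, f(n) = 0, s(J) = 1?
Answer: 738*√2 ≈ 1043.7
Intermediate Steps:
p(L, U) = 39 + U² (p(L, U) = U² + 39 = 39 + U²)
V(Z) = 0
y = 1089288 (y = 2*(542 + 14²)² = 2*(542 + 196)² = 2*738² = 2*544644 = 1089288)
√(V(p(f(s(0)), -1)) + y) = √(0 + 1089288) = √1089288 = 738*√2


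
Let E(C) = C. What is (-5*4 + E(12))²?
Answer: 64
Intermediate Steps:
(-5*4 + E(12))² = (-5*4 + 12)² = (-20 + 12)² = (-8)² = 64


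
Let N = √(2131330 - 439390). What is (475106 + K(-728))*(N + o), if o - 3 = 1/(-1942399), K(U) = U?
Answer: 2764293584088/1942399 + 948756*√422985 ≈ 6.1847e+8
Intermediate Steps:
o = 5827196/1942399 (o = 3 + 1/(-1942399) = 3 - 1/1942399 = 5827196/1942399 ≈ 3.0000)
N = 2*√422985 (N = √1691940 = 2*√422985 ≈ 1300.7)
(475106 + K(-728))*(N + o) = (475106 - 728)*(2*√422985 + 5827196/1942399) = 474378*(5827196/1942399 + 2*√422985) = 2764293584088/1942399 + 948756*√422985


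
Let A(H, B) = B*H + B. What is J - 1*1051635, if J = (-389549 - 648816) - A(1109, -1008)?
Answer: -971120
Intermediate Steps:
A(H, B) = B + B*H
J = 80515 (J = (-389549 - 648816) - (-1008)*(1 + 1109) = -1038365 - (-1008)*1110 = -1038365 - 1*(-1118880) = -1038365 + 1118880 = 80515)
J - 1*1051635 = 80515 - 1*1051635 = 80515 - 1051635 = -971120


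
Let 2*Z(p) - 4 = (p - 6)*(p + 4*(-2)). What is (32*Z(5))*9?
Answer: 1008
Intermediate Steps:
Z(p) = 2 + (-8 + p)*(-6 + p)/2 (Z(p) = 2 + ((p - 6)*(p + 4*(-2)))/2 = 2 + ((-6 + p)*(p - 8))/2 = 2 + ((-6 + p)*(-8 + p))/2 = 2 + ((-8 + p)*(-6 + p))/2 = 2 + (-8 + p)*(-6 + p)/2)
(32*Z(5))*9 = (32*(26 + (½)*5² - 7*5))*9 = (32*(26 + (½)*25 - 35))*9 = (32*(26 + 25/2 - 35))*9 = (32*(7/2))*9 = 112*9 = 1008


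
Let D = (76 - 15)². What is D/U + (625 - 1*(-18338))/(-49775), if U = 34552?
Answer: -469996801/1719825800 ≈ -0.27328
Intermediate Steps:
D = 3721 (D = 61² = 3721)
D/U + (625 - 1*(-18338))/(-49775) = 3721/34552 + (625 - 1*(-18338))/(-49775) = 3721*(1/34552) + (625 + 18338)*(-1/49775) = 3721/34552 + 18963*(-1/49775) = 3721/34552 - 18963/49775 = -469996801/1719825800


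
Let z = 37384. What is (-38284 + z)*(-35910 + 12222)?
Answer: 21319200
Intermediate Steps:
(-38284 + z)*(-35910 + 12222) = (-38284 + 37384)*(-35910 + 12222) = -900*(-23688) = 21319200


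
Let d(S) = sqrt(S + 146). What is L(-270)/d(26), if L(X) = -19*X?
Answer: 2565*sqrt(43)/43 ≈ 391.16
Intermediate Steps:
d(S) = sqrt(146 + S)
L(-270)/d(26) = (-19*(-270))/(sqrt(146 + 26)) = 5130/(sqrt(172)) = 5130/((2*sqrt(43))) = 5130*(sqrt(43)/86) = 2565*sqrt(43)/43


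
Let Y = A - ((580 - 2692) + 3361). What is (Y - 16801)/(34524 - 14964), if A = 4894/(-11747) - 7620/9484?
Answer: -502765054559/544787799720 ≈ -0.92286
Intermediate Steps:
A = -33981709/27852137 (A = 4894*(-1/11747) - 7620*1/9484 = -4894/11747 - 1905/2371 = -33981709/27852137 ≈ -1.2201)
Y = -34821300822/27852137 (Y = -33981709/27852137 - ((580 - 2692) + 3361) = -33981709/27852137 - (-2112 + 3361) = -33981709/27852137 - 1*1249 = -33981709/27852137 - 1249 = -34821300822/27852137 ≈ -1250.2)
(Y - 16801)/(34524 - 14964) = (-34821300822/27852137 - 16801)/(34524 - 14964) = -502765054559/27852137/19560 = -502765054559/27852137*1/19560 = -502765054559/544787799720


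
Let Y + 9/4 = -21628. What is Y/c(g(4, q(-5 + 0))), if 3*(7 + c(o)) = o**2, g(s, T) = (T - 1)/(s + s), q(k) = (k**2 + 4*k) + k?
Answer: 4153008/1343 ≈ 3092.3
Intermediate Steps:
Y = -86521/4 (Y = -9/4 - 21628 = -86521/4 ≈ -21630.)
q(k) = k**2 + 5*k
g(s, T) = (-1 + T)/(2*s) (g(s, T) = (-1 + T)/((2*s)) = (-1 + T)*(1/(2*s)) = (-1 + T)/(2*s))
c(o) = -7 + o**2/3
Y/c(g(4, q(-5 + 0))) = -86521/(4*(-7 + ((1/2)*(-1 + (-5 + 0)*(5 + (-5 + 0)))/4)**2/3)) = -86521/(4*(-7 + ((1/2)*(1/4)*(-1 - 5*(5 - 5)))**2/3)) = -86521/(4*(-7 + ((1/2)*(1/4)*(-1 - 5*0))**2/3)) = -86521/(4*(-7 + ((1/2)*(1/4)*(-1 + 0))**2/3)) = -86521/(4*(-7 + ((1/2)*(1/4)*(-1))**2/3)) = -86521/(4*(-7 + (-1/8)**2/3)) = -86521/(4*(-7 + (1/3)*(1/64))) = -86521/(4*(-7 + 1/192)) = -86521/(4*(-1343/192)) = -86521/4*(-192/1343) = 4153008/1343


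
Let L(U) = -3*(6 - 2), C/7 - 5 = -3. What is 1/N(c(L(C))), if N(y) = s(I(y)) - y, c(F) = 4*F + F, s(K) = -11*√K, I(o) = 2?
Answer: 30/1679 + 11*√2/3358 ≈ 0.022500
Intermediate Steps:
C = 14 (C = 35 + 7*(-3) = 35 - 21 = 14)
L(U) = -12 (L(U) = -3*4 = -12)
c(F) = 5*F
N(y) = -y - 11*√2 (N(y) = -11*√2 - y = -y - 11*√2)
1/N(c(L(C))) = 1/(-5*(-12) - 11*√2) = 1/(-1*(-60) - 11*√2) = 1/(60 - 11*√2)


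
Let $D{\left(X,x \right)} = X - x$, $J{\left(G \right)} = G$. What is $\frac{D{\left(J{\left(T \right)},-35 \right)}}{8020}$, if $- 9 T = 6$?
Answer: $\frac{103}{24060} \approx 0.004281$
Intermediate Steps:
$T = - \frac{2}{3}$ ($T = \left(- \frac{1}{9}\right) 6 = - \frac{2}{3} \approx -0.66667$)
$\frac{D{\left(J{\left(T \right)},-35 \right)}}{8020} = \frac{- \frac{2}{3} - -35}{8020} = \left(- \frac{2}{3} + 35\right) \frac{1}{8020} = \frac{103}{3} \cdot \frac{1}{8020} = \frac{103}{24060}$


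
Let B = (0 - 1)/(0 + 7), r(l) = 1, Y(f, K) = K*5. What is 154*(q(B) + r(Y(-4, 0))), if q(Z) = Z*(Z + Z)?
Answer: 1122/7 ≈ 160.29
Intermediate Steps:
Y(f, K) = 5*K
B = -1/7 ≈ -0.14286
q(Z) = 2*Z**2 (q(Z) = Z*(2*Z) = 2*Z**2)
154*(q(B) + r(Y(-4, 0))) = 154*(2*(-1/7)**2 + 1) = 154*(2*(1/49) + 1) = 154*(2/49 + 1) = 154*(51/49) = 1122/7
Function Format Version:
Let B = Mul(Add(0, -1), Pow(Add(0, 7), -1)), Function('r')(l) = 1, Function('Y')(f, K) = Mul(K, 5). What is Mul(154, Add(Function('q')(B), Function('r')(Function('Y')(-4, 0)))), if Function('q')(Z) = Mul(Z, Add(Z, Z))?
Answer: Rational(1122, 7) ≈ 160.29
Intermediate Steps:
Function('Y')(f, K) = Mul(5, K)
B = Rational(-1, 7) (B = Mul(-1, Pow(7, -1)) = Mul(-1, Rational(1, 7)) = Rational(-1, 7) ≈ -0.14286)
Function('q')(Z) = Mul(2, Pow(Z, 2)) (Function('q')(Z) = Mul(Z, Mul(2, Z)) = Mul(2, Pow(Z, 2)))
Mul(154, Add(Function('q')(B), Function('r')(Function('Y')(-4, 0)))) = Mul(154, Add(Mul(2, Pow(Rational(-1, 7), 2)), 1)) = Mul(154, Add(Mul(2, Rational(1, 49)), 1)) = Mul(154, Add(Rational(2, 49), 1)) = Mul(154, Rational(51, 49)) = Rational(1122, 7)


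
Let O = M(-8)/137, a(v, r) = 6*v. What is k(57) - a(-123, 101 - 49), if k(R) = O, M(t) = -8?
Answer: 101098/137 ≈ 737.94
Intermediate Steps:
O = -8/137 ≈ -0.058394
k(R) = -8/137
k(57) - a(-123, 101 - 49) = -8/137 - 6*(-123) = -8/137 - 1*(-738) = -8/137 + 738 = 101098/137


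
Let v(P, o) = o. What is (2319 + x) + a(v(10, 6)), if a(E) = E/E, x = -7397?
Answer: -5077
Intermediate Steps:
a(E) = 1
(2319 + x) + a(v(10, 6)) = (2319 - 7397) + 1 = -5078 + 1 = -5077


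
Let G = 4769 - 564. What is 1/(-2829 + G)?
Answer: 1/1376 ≈ 0.00072674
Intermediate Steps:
G = 4205
1/(-2829 + G) = 1/(-2829 + 4205) = 1/1376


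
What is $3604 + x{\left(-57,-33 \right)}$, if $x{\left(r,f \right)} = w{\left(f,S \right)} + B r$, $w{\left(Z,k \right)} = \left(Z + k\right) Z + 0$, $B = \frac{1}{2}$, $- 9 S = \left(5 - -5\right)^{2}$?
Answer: $\frac{30187}{6} \approx 5031.2$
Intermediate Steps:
$S = - \frac{100}{9}$ ($S = - \frac{\left(5 - -5\right)^{2}}{9} = - \frac{\left(5 + 5\right)^{2}}{9} = - \frac{10^{2}}{9} = \left(- \frac{1}{9}\right) 100 = - \frac{100}{9} \approx -11.111$)
$B = \frac{1}{2} \approx 0.5$
$w{\left(Z,k \right)} = Z \left(Z + k\right)$ ($w{\left(Z,k \right)} = Z \left(Z + k\right) + 0 = Z \left(Z + k\right)$)
$x{\left(r,f \right)} = \frac{r}{2} + f \left(- \frac{100}{9} + f\right)$ ($x{\left(r,f \right)} = f \left(f - \frac{100}{9}\right) + \frac{r}{2} = f \left(- \frac{100}{9} + f\right) + \frac{r}{2} = \frac{r}{2} + f \left(- \frac{100}{9} + f\right)$)
$3604 + x{\left(-57,-33 \right)} = 3604 + \left(\left(-33\right)^{2} + \frac{1}{2} \left(-57\right) - - \frac{1100}{3}\right) = 3604 + \left(1089 - \frac{57}{2} + \frac{1100}{3}\right) = 3604 + \frac{8563}{6} = \frac{30187}{6}$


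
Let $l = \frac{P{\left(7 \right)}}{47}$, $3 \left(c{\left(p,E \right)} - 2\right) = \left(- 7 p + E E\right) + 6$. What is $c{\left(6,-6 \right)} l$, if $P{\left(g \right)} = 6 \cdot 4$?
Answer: $\frac{48}{47} \approx 1.0213$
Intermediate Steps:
$P{\left(g \right)} = 24$
$c{\left(p,E \right)} = 4 - \frac{7 p}{3} + \frac{E^{2}}{3}$ ($c{\left(p,E \right)} = 2 + \frac{\left(- 7 p + E E\right) + 6}{3} = 2 + \frac{\left(- 7 p + E^{2}\right) + 6}{3} = 2 + \frac{\left(E^{2} - 7 p\right) + 6}{3} = 2 + \frac{6 + E^{2} - 7 p}{3} = 2 + \left(2 - \frac{7 p}{3} + \frac{E^{2}}{3}\right) = 4 - \frac{7 p}{3} + \frac{E^{2}}{3}$)
$l = \frac{24}{47} \approx 0.51064$
$c{\left(6,-6 \right)} l = \left(4 - 14 + \frac{\left(-6\right)^{2}}{3}\right) \frac{24}{47} = \left(4 - 14 + \frac{1}{3} \cdot 36\right) \frac{24}{47} = \left(4 - 14 + 12\right) \frac{24}{47} = 2 \cdot \frac{24}{47} = \frac{48}{47}$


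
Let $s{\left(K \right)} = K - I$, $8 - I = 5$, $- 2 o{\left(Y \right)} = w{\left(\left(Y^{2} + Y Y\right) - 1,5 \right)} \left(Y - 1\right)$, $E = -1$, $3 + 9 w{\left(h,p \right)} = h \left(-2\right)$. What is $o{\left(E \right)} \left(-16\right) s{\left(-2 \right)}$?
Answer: $- \frac{400}{9} \approx -44.444$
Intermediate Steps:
$w{\left(h,p \right)} = - \frac{1}{3} - \frac{2 h}{9}$ ($w{\left(h,p \right)} = - \frac{1}{3} + \frac{h \left(-2\right)}{9} = - \frac{1}{3} + \frac{\left(-2\right) h}{9} = - \frac{1}{3} - \frac{2 h}{9}$)
$o{\left(Y \right)} = - \frac{\left(-1 + Y\right) \left(- \frac{1}{9} - \frac{4 Y^{2}}{9}\right)}{2}$ ($o{\left(Y \right)} = - \frac{\left(- \frac{1}{3} - \frac{2 \left(\left(Y^{2} + Y Y\right) - 1\right)}{9}\right) \left(Y - 1\right)}{2} = - \frac{\left(- \frac{1}{3} - \frac{2 \left(\left(Y^{2} + Y^{2}\right) - 1\right)}{9}\right) \left(-1 + Y\right)}{2} = - \frac{\left(- \frac{1}{3} - \frac{2 \left(2 Y^{2} - 1\right)}{9}\right) \left(-1 + Y\right)}{2} = - \frac{\left(- \frac{1}{3} - \frac{2 \left(-1 + 2 Y^{2}\right)}{9}\right) \left(-1 + Y\right)}{2} = - \frac{\left(- \frac{1}{3} - \left(- \frac{2}{9} + \frac{4 Y^{2}}{9}\right)\right) \left(-1 + Y\right)}{2} = - \frac{\left(- \frac{1}{9} - \frac{4 Y^{2}}{9}\right) \left(-1 + Y\right)}{2} = - \frac{\left(-1 + Y\right) \left(- \frac{1}{9} - \frac{4 Y^{2}}{9}\right)}{2}$)
$I = 3$ ($I = 8 - 5 = 3$)
$s{\left(K \right)} = -3 + K$ ($s{\left(K \right)} = K - 3 = -3 + K$)
$o{\left(E \right)} \left(-16\right) s{\left(-2 \right)} = \frac{\left(1 + 4 \left(-1\right)^{2}\right) \left(-1 - 1\right)}{18} \left(-16\right) \left(-3 - 2\right) = \frac{1}{18} \left(1 + 4 \cdot 1\right) \left(-2\right) \left(-16\right) \left(-5\right) = \frac{1}{18} \left(1 + 4\right) \left(-2\right) \left(-16\right) \left(-5\right) = \frac{1}{18} \cdot 5 \left(-2\right) \left(-16\right) \left(-5\right) = \left(- \frac{5}{9}\right) \left(-16\right) \left(-5\right) = \frac{80}{9} \left(-5\right) = - \frac{400}{9}$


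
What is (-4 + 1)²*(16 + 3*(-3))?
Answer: 63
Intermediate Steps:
(-4 + 1)²*(16 + 3*(-3)) = (-3)²*(16 - 9) = 9*7 = 63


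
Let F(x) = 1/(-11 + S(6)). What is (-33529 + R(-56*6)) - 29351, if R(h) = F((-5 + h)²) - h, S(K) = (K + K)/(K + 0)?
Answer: -562897/9 ≈ -62544.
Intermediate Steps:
S(K) = 2 (S(K) = (2*K)/K = 2)
F(x) = -⅑ (F(x) = 1/(-11 + 2) = 1/(-9) = -⅑)
R(h) = -⅑ - h
(-33529 + R(-56*6)) - 29351 = (-33529 + (-⅑ - (-56)*6)) - 29351 = (-33529 + (-⅑ - 1*(-336))) - 29351 = (-33529 + (-⅑ + 336)) - 29351 = (-33529 + 3023/9) - 29351 = -298738/9 - 29351 = -562897/9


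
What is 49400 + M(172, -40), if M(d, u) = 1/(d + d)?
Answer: 16993601/344 ≈ 49400.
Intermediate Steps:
M(d, u) = 1/(2*d)
49400 + M(172, -40) = 49400 + (1/2)/172 = 49400 + (1/2)*(1/172) = 49400 + 1/344 = 16993601/344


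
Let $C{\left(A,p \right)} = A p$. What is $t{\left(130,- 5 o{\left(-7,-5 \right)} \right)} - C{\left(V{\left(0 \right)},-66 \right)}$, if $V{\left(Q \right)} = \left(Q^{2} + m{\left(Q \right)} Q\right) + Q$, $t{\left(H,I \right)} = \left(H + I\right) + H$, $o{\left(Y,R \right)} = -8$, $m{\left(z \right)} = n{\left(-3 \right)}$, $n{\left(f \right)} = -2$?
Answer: $300$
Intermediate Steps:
$m{\left(z \right)} = -2$
$t{\left(H,I \right)} = I + 2 H$
$V{\left(Q \right)} = Q^{2} - Q$ ($V{\left(Q \right)} = \left(Q^{2} - 2 Q\right) + Q = Q^{2} - Q$)
$t{\left(130,- 5 o{\left(-7,-5 \right)} \right)} - C{\left(V{\left(0 \right)},-66 \right)} = \left(\left(-5\right) \left(-8\right) + 2 \cdot 130\right) - 0 \left(-1 + 0\right) \left(-66\right) = \left(40 + 260\right) - 0 \left(-1\right) \left(-66\right) = 300 - 0 \left(-66\right) = 300 - 0 = 300 + 0 = 300$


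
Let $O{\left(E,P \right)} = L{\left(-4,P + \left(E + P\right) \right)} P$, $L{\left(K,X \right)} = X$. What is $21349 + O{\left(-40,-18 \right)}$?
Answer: $22717$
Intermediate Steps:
$O{\left(E,P \right)} = P \left(E + 2 P\right)$ ($O{\left(E,P \right)} = \left(P + \left(E + P\right)\right) P = \left(E + 2 P\right) P = P \left(E + 2 P\right)$)
$21349 + O{\left(-40,-18 \right)} = 21349 - 18 \left(-40 + 2 \left(-18\right)\right) = 21349 - 18 \left(-40 - 36\right) = 21349 - -1368 = 21349 + 1368 = 22717$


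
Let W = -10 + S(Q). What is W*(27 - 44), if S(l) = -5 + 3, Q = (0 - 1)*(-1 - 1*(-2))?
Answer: 204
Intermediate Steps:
Q = -1 (Q = -(-1 + 2) = -1*1 = -1)
S(l) = -2
W = -12 (W = -10 - 2 = -12)
W*(27 - 44) = -12*(27 - 44) = -12*(-17) = 204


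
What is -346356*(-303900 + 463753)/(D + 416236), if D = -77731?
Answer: -18455348556/112835 ≈ -1.6356e+5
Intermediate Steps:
-346356*(-303900 + 463753)/(D + 416236) = -346356*(-303900 + 463753)/(-77731 + 416236) = -346356/(338505/159853) = -346356/(338505*(1/159853)) = -346356/338505/159853 = -346356*159853/338505 = -18455348556/112835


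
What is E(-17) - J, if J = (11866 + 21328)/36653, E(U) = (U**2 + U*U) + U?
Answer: 20529139/36653 ≈ 560.09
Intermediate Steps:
E(U) = U + 2*U**2 (E(U) = (U**2 + U**2) + U = 2*U**2 + U = U + 2*U**2)
J = 33194/36653 (J = 33194*(1/36653) = 33194/36653 ≈ 0.90563)
E(-17) - J = -17*(1 + 2*(-17)) - 1*33194/36653 = -17*(1 - 34) - 33194/36653 = -17*(-33) - 33194/36653 = 561 - 33194/36653 = 20529139/36653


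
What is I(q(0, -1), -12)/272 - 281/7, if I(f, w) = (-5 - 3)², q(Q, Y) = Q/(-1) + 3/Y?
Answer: -4749/119 ≈ -39.908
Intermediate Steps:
q(Q, Y) = -Q + 3/Y (q(Q, Y) = Q*(-1) + 3/Y = -Q + 3/Y)
I(f, w) = 64 (I(f, w) = (-8)² = 64)
I(q(0, -1), -12)/272 - 281/7 = 64/272 - 281/7 = 64*(1/272) - 281*⅐ = 4/17 - 281/7 = -4749/119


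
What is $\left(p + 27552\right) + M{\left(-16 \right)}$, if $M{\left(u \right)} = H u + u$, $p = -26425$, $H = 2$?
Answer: $1079$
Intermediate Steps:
$M{\left(u \right)} = 3 u$ ($M{\left(u \right)} = 2 u + u = 3 u$)
$\left(p + 27552\right) + M{\left(-16 \right)} = \left(-26425 + 27552\right) + 3 \left(-16\right) = 1127 - 48 = 1079$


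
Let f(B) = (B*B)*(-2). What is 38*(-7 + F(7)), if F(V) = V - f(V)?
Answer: 3724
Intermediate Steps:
f(B) = -2*B² (f(B) = B²*(-2) = -2*B²)
F(V) = V + 2*V² (F(V) = V - (-2)*V² = V + 2*V²)
38*(-7 + F(7)) = 38*(-7 + 7*(1 + 2*7)) = 38*(-7 + 7*(1 + 14)) = 38*(-7 + 7*15) = 38*(-7 + 105) = 38*98 = 3724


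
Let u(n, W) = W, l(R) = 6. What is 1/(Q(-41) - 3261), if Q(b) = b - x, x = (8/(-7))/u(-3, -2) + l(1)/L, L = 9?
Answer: -21/69368 ≈ -0.00030273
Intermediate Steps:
x = 26/21 (x = (8/(-7))/(-2) + 6/9 = (8*(-⅐))*(-½) + 6*(⅑) = -8/7*(-½) + ⅔ = 4/7 + ⅔ = 26/21 ≈ 1.2381)
Q(b) = -26/21 + b (Q(b) = b - 1*26/21 = b - 26/21 = -26/21 + b)
1/(Q(-41) - 3261) = 1/((-26/21 - 41) - 3261) = 1/(-887/21 - 3261) = 1/(-69368/21) = -21/69368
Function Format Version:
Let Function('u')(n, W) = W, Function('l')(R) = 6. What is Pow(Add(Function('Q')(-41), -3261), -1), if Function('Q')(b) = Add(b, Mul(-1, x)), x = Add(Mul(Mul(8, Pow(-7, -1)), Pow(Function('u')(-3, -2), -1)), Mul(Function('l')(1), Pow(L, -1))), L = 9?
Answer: Rational(-21, 69368) ≈ -0.00030273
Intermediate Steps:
x = Rational(26, 21) (x = Add(Mul(Mul(8, Pow(-7, -1)), Pow(-2, -1)), Mul(6, Pow(9, -1))) = Add(Mul(Mul(8, Rational(-1, 7)), Rational(-1, 2)), Mul(6, Rational(1, 9))) = Add(Mul(Rational(-8, 7), Rational(-1, 2)), Rational(2, 3)) = Add(Rational(4, 7), Rational(2, 3)) = Rational(26, 21) ≈ 1.2381)
Function('Q')(b) = Add(Rational(-26, 21), b) (Function('Q')(b) = Add(b, Mul(-1, Rational(26, 21))) = Add(b, Rational(-26, 21)) = Add(Rational(-26, 21), b))
Pow(Add(Function('Q')(-41), -3261), -1) = Pow(Add(Add(Rational(-26, 21), -41), -3261), -1) = Pow(Add(Rational(-887, 21), -3261), -1) = Pow(Rational(-69368, 21), -1) = Rational(-21, 69368)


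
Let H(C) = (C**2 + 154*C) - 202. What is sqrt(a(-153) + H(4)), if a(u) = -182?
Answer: 2*sqrt(62) ≈ 15.748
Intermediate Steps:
H(C) = -202 + C**2 + 154*C
sqrt(a(-153) + H(4)) = sqrt(-182 + (-202 + 4**2 + 154*4)) = sqrt(-182 + (-202 + 16 + 616)) = sqrt(-182 + 430) = sqrt(248) = 2*sqrt(62)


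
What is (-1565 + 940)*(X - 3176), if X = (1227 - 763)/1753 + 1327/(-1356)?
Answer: 4719540634375/2377068 ≈ 1.9854e+6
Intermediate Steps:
X = -1697047/2377068 (X = 464*(1/1753) + 1327*(-1/1356) = 464/1753 - 1327/1356 = -1697047/2377068 ≈ -0.71392)
(-1565 + 940)*(X - 3176) = (-1565 + 940)*(-1697047/2377068 - 3176) = -625*(-7551265015/2377068) = 4719540634375/2377068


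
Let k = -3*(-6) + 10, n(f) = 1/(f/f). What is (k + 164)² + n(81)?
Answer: 36865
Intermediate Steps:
n(f) = 1 (n(f) = 1/1 = 1)
k = 28 (k = 18 + 10 = 28)
(k + 164)² + n(81) = (28 + 164)² + 1 = 192² + 1 = 36864 + 1 = 36865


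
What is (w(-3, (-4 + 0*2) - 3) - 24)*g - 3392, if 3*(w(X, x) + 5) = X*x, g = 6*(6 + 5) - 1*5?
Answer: -4734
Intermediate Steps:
g = 61 (g = 6*11 - 5 = 66 - 5 = 61)
w(X, x) = -5 + X*x/3 (w(X, x) = -5 + (X*x)/3 = -5 + X*x/3)
(w(-3, (-4 + 0*2) - 3) - 24)*g - 3392 = ((-5 + (⅓)*(-3)*((-4 + 0*2) - 3)) - 24)*61 - 3392 = ((-5 + (⅓)*(-3)*((-4 + 0) - 3)) - 24)*61 - 3392 = ((-5 + (⅓)*(-3)*(-4 - 3)) - 24)*61 - 3392 = ((-5 + (⅓)*(-3)*(-7)) - 24)*61 - 3392 = ((-5 + 7) - 24)*61 - 3392 = (2 - 24)*61 - 3392 = -22*61 - 3392 = -1342 - 3392 = -4734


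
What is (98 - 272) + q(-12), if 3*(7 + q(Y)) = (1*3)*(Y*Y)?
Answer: -37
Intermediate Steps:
q(Y) = -7 + Y**2 (q(Y) = -7 + ((1*3)*(Y*Y))/3 = -7 + (3*Y**2)/3 = -7 + Y**2)
(98 - 272) + q(-12) = (98 - 272) + (-7 + (-12)**2) = -174 + (-7 + 144) = -174 + 137 = -37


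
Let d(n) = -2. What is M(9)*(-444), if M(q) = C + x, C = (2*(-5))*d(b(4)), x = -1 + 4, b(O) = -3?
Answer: -10212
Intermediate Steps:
x = 3
C = 20 (C = (2*(-5))*(-2) = -10*(-2) = 20)
M(q) = 23 (M(q) = 20 + 3 = 23)
M(9)*(-444) = 23*(-444) = -10212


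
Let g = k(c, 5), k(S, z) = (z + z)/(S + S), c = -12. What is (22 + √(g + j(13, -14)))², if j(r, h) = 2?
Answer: (132 + √57)²/36 ≈ 540.95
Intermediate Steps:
k(S, z) = z/S (k(S, z) = (2*z)/((2*S)) = (2*z)*(1/(2*S)) = z/S)
g = -5/12 (g = 5/(-12) = 5*(-1/12) = -5/12 ≈ -0.41667)
(22 + √(g + j(13, -14)))² = (22 + √(-5/12 + 2))² = (22 + √(19/12))² = (22 + √57/6)²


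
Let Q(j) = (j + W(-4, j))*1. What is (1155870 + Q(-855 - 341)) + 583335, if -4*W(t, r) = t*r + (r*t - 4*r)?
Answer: 1734421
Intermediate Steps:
W(t, r) = r - r*t/2 (W(t, r) = -(t*r + (r*t - 4*r))/4 = -(r*t + (-4*r + r*t))/4 = -(-4*r + 2*r*t)/4 = r - r*t/2)
Q(j) = 4*j (Q(j) = (j + j*(2 - 1*(-4))/2)*1 = (j + j*(2 + 4)/2)*1 = (j + (½)*j*6)*1 = (j + 3*j)*1 = (4*j)*1 = 4*j)
(1155870 + Q(-855 - 341)) + 583335 = (1155870 + 4*(-855 - 341)) + 583335 = (1155870 + 4*(-1196)) + 583335 = (1155870 - 4784) + 583335 = 1151086 + 583335 = 1734421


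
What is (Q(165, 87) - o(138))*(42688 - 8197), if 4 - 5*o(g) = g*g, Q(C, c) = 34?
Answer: 132514422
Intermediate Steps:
o(g) = ⅘ - g²/5 (o(g) = ⅘ - g*g/5 = ⅘ - g²/5)
(Q(165, 87) - o(138))*(42688 - 8197) = (34 - (⅘ - ⅕*138²))*(42688 - 8197) = (34 - (⅘ - ⅕*19044))*34491 = (34 - (⅘ - 19044/5))*34491 = (34 - 1*(-3808))*34491 = (34 + 3808)*34491 = 3842*34491 = 132514422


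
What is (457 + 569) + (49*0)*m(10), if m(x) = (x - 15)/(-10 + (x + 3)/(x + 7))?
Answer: 1026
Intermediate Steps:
m(x) = (-15 + x)/(-10 + (3 + x)/(7 + x))
(457 + 569) + (49*0)*m(10) = (457 + 569) + (49*0)*((105 - 1*10**2 + 8*10)/(67 + 9*10)) = 1026 + 0*((105 - 1*100 + 80)/(67 + 90)) = 1026 + 0*((105 - 100 + 80)/157) = 1026 + 0*((1/157)*85) = 1026 + 0*(85/157) = 1026 + 0 = 1026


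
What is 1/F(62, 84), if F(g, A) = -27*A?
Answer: -1/2268 ≈ -0.00044092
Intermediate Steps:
1/F(62, 84) = 1/(-27*84) = 1/(-2268) = -1/2268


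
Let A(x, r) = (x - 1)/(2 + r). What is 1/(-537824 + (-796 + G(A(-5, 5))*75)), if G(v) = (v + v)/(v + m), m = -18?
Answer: -11/5924745 ≈ -1.8566e-6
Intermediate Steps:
A(x, r) = (-1 + x)/(2 + r)
G(v) = 2*v/(-18 + v) (G(v) = (v + v)/(v - 18) = (2*v)/(-18 + v) = 2*v/(-18 + v))
1/(-537824 + (-796 + G(A(-5, 5))*75)) = 1/(-537824 + (-796 + (2*((-1 - 5)/(2 + 5))/(-18 + (-1 - 5)/(2 + 5)))*75)) = 1/(-537824 + (-796 + (2*(-6/7)/(-18 - 6/7))*75)) = 1/(-537824 + (-796 + (2*(-6/7)/(-132/7))*75)) = 1/(-537824 + (-796 + (2*(-6/7)*(-7/132))*75)) = 1/(-537824 + (-796 + (1/11)*75)) = 1/(-537824 + (-796 + 75/11)) = 1/(-537824 - 8681/11) = 1/(-5924745/11) = -11/5924745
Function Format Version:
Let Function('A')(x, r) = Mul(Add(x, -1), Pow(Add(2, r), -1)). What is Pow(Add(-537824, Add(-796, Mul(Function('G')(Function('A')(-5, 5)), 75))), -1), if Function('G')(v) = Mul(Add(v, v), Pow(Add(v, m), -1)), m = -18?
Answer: Rational(-11, 5924745) ≈ -1.8566e-6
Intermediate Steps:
Function('A')(x, r) = Mul(Pow(Add(2, r), -1), Add(-1, x)) (Function('A')(x, r) = Mul(Add(-1, x), Pow(Add(2, r), -1)) = Mul(Pow(Add(2, r), -1), Add(-1, x)))
Function('G')(v) = Mul(2, v, Pow(Add(-18, v), -1)) (Function('G')(v) = Mul(Add(v, v), Pow(Add(v, -18), -1)) = Mul(Mul(2, v), Pow(Add(-18, v), -1)) = Mul(2, v, Pow(Add(-18, v), -1)))
Pow(Add(-537824, Add(-796, Mul(Function('G')(Function('A')(-5, 5)), 75))), -1) = Pow(Add(-537824, Add(-796, Mul(Mul(2, Mul(Pow(Add(2, 5), -1), Add(-1, -5)), Pow(Add(-18, Mul(Pow(Add(2, 5), -1), Add(-1, -5))), -1)), 75))), -1) = Pow(Add(-537824, Add(-796, Mul(Mul(2, Mul(Pow(7, -1), -6), Pow(Add(-18, Mul(Pow(7, -1), -6)), -1)), 75))), -1) = Pow(Add(-537824, Add(-796, Mul(Mul(2, Mul(Rational(1, 7), -6), Pow(Add(-18, Mul(Rational(1, 7), -6)), -1)), 75))), -1) = Pow(Add(-537824, Add(-796, Mul(Mul(2, Rational(-6, 7), Pow(Add(-18, Rational(-6, 7)), -1)), 75))), -1) = Pow(Add(-537824, Add(-796, Mul(Mul(2, Rational(-6, 7), Pow(Rational(-132, 7), -1)), 75))), -1) = Pow(Add(-537824, Add(-796, Mul(Mul(2, Rational(-6, 7), Rational(-7, 132)), 75))), -1) = Pow(Add(-537824, Add(-796, Mul(Rational(1, 11), 75))), -1) = Pow(Add(-537824, Add(-796, Rational(75, 11))), -1) = Pow(Add(-537824, Rational(-8681, 11)), -1) = Pow(Rational(-5924745, 11), -1) = Rational(-11, 5924745)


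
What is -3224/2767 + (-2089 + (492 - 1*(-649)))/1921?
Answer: -8816420/5315407 ≈ -1.6587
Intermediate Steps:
-3224/2767 + (-2089 + (492 - 1*(-649)))/1921 = -3224*1/2767 + (-2089 + (492 + 649))*(1/1921) = -3224/2767 + (-2089 + 1141)*(1/1921) = -3224/2767 - 948*1/1921 = -3224/2767 - 948/1921 = -8816420/5315407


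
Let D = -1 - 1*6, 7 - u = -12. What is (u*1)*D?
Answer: -133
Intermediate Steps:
u = 19 (u = 7 - 1*(-12) = 7 + 12 = 19)
D = -7 (D = -1 - 6 = -7)
(u*1)*D = (19*1)*(-7) = 19*(-7) = -133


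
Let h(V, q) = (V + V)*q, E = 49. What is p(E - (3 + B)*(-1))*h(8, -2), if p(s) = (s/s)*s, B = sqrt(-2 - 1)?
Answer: -1664 - 32*I*sqrt(3) ≈ -1664.0 - 55.426*I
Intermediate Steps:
B = I*sqrt(3) (B = sqrt(-3) = I*sqrt(3) ≈ 1.732*I)
h(V, q) = 2*V*q (h(V, q) = (2*V)*q = 2*V*q)
p(s) = s (p(s) = 1*s = s)
p(E - (3 + B)*(-1))*h(8, -2) = (49 - (3 + I*sqrt(3))*(-1))*(2*8*(-2)) = (49 - (-3 - I*sqrt(3)))*(-32) = (49 + (3 + I*sqrt(3)))*(-32) = (52 + I*sqrt(3))*(-32) = -1664 - 32*I*sqrt(3)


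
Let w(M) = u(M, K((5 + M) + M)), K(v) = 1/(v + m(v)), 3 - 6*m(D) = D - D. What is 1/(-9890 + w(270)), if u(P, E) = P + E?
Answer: -1091/10495418 ≈ -0.00010395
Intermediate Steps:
m(D) = 1/2 (m(D) = 1/2 - (D - D)/6 = 1/2 - 1/6*0 = 1/2 + 0 = 1/2)
K(v) = 1/(1/2 + v) (K(v) = 1/(v + 1/2) = 1/(1/2 + v))
u(P, E) = E + P
w(M) = M + 2/(11 + 4*M) (w(M) = 2/(1 + 2*((5 + M) + M)) + M = 2/(1 + 2*(5 + 2*M)) + M = 2/(1 + (10 + 4*M)) + M = 2/(11 + 4*M) + M = M + 2/(11 + 4*M))
1/(-9890 + w(270)) = 1/(-9890 + (2 + 270*(11 + 4*270))/(11 + 4*270)) = 1/(-9890 + (2 + 270*(11 + 1080))/(11 + 1080)) = 1/(-9890 + (2 + 270*1091)/1091) = 1/(-9890 + (2 + 294570)/1091) = 1/(-9890 + (1/1091)*294572) = 1/(-9890 + 294572/1091) = 1/(-10495418/1091) = -1091/10495418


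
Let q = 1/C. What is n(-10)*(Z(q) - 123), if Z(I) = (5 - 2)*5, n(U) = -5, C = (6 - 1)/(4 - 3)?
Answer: 540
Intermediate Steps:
C = 5 (C = 5/1 = 5*1 = 5)
q = 1/5 ≈ 0.20000
Z(I) = 15 (Z(I) = 3*5 = 15)
n(-10)*(Z(q) - 123) = -5*(15 - 123) = -5*(-108) = 540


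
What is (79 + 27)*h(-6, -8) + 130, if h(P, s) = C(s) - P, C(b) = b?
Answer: -82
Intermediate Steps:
h(P, s) = s - P
(79 + 27)*h(-6, -8) + 130 = (79 + 27)*(-8 - 1*(-6)) + 130 = 106*(-8 + 6) + 130 = 106*(-2) + 130 = -212 + 130 = -82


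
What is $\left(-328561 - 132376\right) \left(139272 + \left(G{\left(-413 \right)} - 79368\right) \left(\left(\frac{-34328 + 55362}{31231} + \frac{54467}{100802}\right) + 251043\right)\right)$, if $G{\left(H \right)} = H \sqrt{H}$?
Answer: $\frac{14456369214304435985858004}{1574073631} + \frac{150451623288772180811191 i \sqrt{413}}{3148147262} \approx 9.184 \cdot 10^{15} + 9.7122 \cdot 10^{14} i$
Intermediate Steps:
$G{\left(H \right)} = H^{\frac{3}{2}}$
$\left(-328561 - 132376\right) \left(139272 + \left(G{\left(-413 \right)} - 79368\right) \left(\left(\frac{-34328 + 55362}{31231} + \frac{54467}{100802}\right) + 251043\right)\right) = \left(-328561 - 132376\right) \left(139272 + \left(\left(-413\right)^{\frac{3}{2}} - 79368\right) \left(\left(\frac{-34328 + 55362}{31231} + \frac{54467}{100802}\right) + 251043\right)\right) = - 460937 \left(139272 + \left(- 413 i \sqrt{413} - 79368\right) \left(\left(21034 \cdot \frac{1}{31231} + 54467 \cdot \frac{1}{100802}\right) + 251043\right)\right) = - 460937 \left(139272 + \left(-79368 - 413 i \sqrt{413}\right) \left(\left(\frac{21034}{31231} + \frac{54467}{100802}\right) + 251043\right)\right) = - 460937 \left(139272 + \left(-79368 - 413 i \sqrt{413}\right) \left(\frac{3821328145}{3148147262} + 251043\right)\right) = - 460937 \left(139272 + \left(-79368 - 413 i \sqrt{413}\right) \frac{790324154422411}{3148147262}\right) = - 460937 \left(139272 - \left(\frac{31363223744098958124}{1574073631} + \frac{326403875776455743 i \sqrt{413}}{3148147262}\right)\right) = - 460937 \left(- \frac{31363004519716221492}{1574073631} - \frac{326403875776455743 i \sqrt{413}}{3148147262}\right) = \frac{14456369214304435985858004}{1574073631} + \frac{150451623288772180811191 i \sqrt{413}}{3148147262}$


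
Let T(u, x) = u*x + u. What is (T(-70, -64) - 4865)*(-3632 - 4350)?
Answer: 3631810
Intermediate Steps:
T(u, x) = u + u*x
(T(-70, -64) - 4865)*(-3632 - 4350) = (-70*(1 - 64) - 4865)*(-3632 - 4350) = (-70*(-63) - 4865)*(-7982) = (4410 - 4865)*(-7982) = -455*(-7982) = 3631810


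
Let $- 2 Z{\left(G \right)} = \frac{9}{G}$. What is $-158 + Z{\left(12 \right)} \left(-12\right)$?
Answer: $- \frac{307}{2} \approx -153.5$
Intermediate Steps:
$Z{\left(G \right)} = - \frac{9}{2 G}$ ($Z{\left(G \right)} = - \frac{9 \frac{1}{G}}{2} = - \frac{9}{2 G}$)
$-158 + Z{\left(12 \right)} \left(-12\right) = -158 + - \frac{9}{2 \cdot 12} \left(-12\right) = -158 + \left(- \frac{9}{2}\right) \frac{1}{12} \left(-12\right) = -158 - - \frac{9}{2} = -158 + \frac{9}{2} = - \frac{307}{2}$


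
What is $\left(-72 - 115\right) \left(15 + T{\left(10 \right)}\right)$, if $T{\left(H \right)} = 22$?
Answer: $-6919$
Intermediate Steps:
$\left(-72 - 115\right) \left(15 + T{\left(10 \right)}\right) = \left(-72 - 115\right) \left(15 + 22\right) = \left(-187\right) 37 = -6919$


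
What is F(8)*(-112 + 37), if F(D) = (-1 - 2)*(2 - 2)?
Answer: 0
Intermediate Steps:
F(D) = 0 (F(D) = -3*0 = 0)
F(8)*(-112 + 37) = 0*(-112 + 37) = 0*(-75) = 0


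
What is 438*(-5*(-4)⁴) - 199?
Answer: -560839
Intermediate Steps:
438*(-5*(-4)⁴) - 199 = 438*(-5*256) - 199 = 438*(-1280) - 199 = -560640 - 199 = -560839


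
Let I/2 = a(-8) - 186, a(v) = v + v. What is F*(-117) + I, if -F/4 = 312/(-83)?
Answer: -179548/83 ≈ -2163.2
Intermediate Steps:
a(v) = 2*v
F = 1248/83 (F = -1248/(-83) = -1248*(-1)/83 = -4*(-312/83) = 1248/83 ≈ 15.036)
I = -404 (I = 2*(2*(-8) - 186) = 2*(-16 - 186) = 2*(-202) = -404)
F*(-117) + I = (1248/83)*(-117) - 404 = -146016/83 - 404 = -179548/83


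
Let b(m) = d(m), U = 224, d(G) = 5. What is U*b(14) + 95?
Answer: 1215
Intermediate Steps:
b(m) = 5
U*b(14) + 95 = 224*5 + 95 = 1120 + 95 = 1215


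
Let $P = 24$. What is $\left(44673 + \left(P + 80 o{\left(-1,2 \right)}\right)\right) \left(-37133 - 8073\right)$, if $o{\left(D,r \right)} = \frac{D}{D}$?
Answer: $-2024189062$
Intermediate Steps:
$o{\left(D,r \right)} = 1$
$\left(44673 + \left(P + 80 o{\left(-1,2 \right)}\right)\right) \left(-37133 - 8073\right) = \left(44673 + \left(24 + 80 \cdot 1\right)\right) \left(-37133 - 8073\right) = \left(44673 + \left(24 + 80\right)\right) \left(-45206\right) = \left(44673 + 104\right) \left(-45206\right) = 44777 \left(-45206\right) = -2024189062$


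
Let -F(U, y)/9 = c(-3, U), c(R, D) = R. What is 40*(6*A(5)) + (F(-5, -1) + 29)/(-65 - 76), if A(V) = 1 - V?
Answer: -135416/141 ≈ -960.40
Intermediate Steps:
F(U, y) = 27 (F(U, y) = -9*(-3) = 27)
40*(6*A(5)) + (F(-5, -1) + 29)/(-65 - 76) = 40*(6*(1 - 1*5)) + (27 + 29)/(-65 - 76) = 40*(6*(1 - 5)) + 56/(-141) = 40*(6*(-4)) + 56*(-1/141) = 40*(-24) - 56/141 = -960 - 56/141 = -135416/141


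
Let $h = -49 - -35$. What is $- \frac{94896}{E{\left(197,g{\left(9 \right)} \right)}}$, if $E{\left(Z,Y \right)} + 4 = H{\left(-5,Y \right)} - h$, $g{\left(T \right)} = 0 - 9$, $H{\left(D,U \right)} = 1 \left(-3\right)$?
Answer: $- \frac{94896}{7} \approx -13557.0$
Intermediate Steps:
$H{\left(D,U \right)} = -3$
$g{\left(T \right)} = -9$ ($g{\left(T \right)} = 0 - 9 = -9$)
$h = -14$ ($h = -49 + 35 = -14$)
$E{\left(Z,Y \right)} = 7$ ($E{\left(Z,Y \right)} = -4 - -11 = -4 + \left(-3 + 14\right) = -4 + 11 = 7$)
$- \frac{94896}{E{\left(197,g{\left(9 \right)} \right)}} = - \frac{94896}{7}$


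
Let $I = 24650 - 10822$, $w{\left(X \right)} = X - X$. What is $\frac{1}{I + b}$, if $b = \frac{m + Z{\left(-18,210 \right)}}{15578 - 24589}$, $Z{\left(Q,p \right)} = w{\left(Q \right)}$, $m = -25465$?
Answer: $\frac{9011}{124629573} \approx 7.2302 \cdot 10^{-5}$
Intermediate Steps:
$w{\left(X \right)} = 0$
$Z{\left(Q,p \right)} = 0$
$I = 13828$ ($I = 24650 - 10822 = 13828$)
$b = \frac{25465}{9011}$ ($b = \frac{-25465 + 0}{15578 - 24589} = - \frac{25465}{-9011} = \left(-25465\right) \left(- \frac{1}{9011}\right) = \frac{25465}{9011} \approx 2.826$)
$\frac{1}{I + b} = \frac{1}{13828 + \frac{25465}{9011}} = \frac{1}{\frac{124629573}{9011}} = \frac{9011}{124629573}$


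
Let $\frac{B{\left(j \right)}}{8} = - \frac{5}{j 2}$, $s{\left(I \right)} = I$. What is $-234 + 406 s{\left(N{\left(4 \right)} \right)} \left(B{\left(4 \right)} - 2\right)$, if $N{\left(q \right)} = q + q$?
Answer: $-22970$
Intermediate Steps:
$N{\left(q \right)} = 2 q$
$B{\left(j \right)} = - \frac{20}{j}$ ($B{\left(j \right)} = 8 \left(- \frac{5}{j 2}\right) = 8 \left(- \frac{5}{2 j}\right) = - \frac{20}{j}$)
$-234 + 406 s{\left(N{\left(4 \right)} \right)} \left(B{\left(4 \right)} - 2\right) = -234 + 406 \cdot 2 \cdot 4 \left(- \frac{20}{4} - 2\right) = -234 + 406 \cdot 8 \left(\left(-20\right) \frac{1}{4} - 2\right) = -234 + 406 \cdot 8 \left(-5 - 2\right) = -234 + 406 \cdot 8 \left(-7\right) = -234 + 406 \left(-56\right) = -234 - 22736 = -22970$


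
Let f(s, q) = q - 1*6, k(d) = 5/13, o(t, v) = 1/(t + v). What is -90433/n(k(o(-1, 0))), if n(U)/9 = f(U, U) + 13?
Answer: -1175629/864 ≈ -1360.7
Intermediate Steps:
k(d) = 5/13 (k(d) = 5*(1/13) = 5/13)
f(s, q) = -6 + q (f(s, q) = q - 6 = -6 + q)
n(U) = 63 + 9*U (n(U) = 9*((-6 + U) + 13) = 9*(7 + U) = 63 + 9*U)
-90433/n(k(o(-1, 0))) = -90433/(63 + 9*(5/13)) = -90433/(63 + 45/13) = -90433/864/13 = -90433*13/864 = -1175629/864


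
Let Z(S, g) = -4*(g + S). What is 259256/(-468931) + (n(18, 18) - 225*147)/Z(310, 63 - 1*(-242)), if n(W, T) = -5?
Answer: 743723386/57678513 ≈ 12.894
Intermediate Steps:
Z(S, g) = -4*S - 4*g (Z(S, g) = -4*(S + g) = -4*S - 4*g)
259256/(-468931) + (n(18, 18) - 225*147)/Z(310, 63 - 1*(-242)) = 259256/(-468931) + (-5 - 225*147)/(-4*310 - 4*(63 - 1*(-242))) = 259256*(-1/468931) + (-5 - 33075)/(-1240 - 4*(63 + 242)) = -259256/468931 - 33080/(-1240 - 4*305) = -259256/468931 - 33080/(-1240 - 1220) = -259256/468931 - 33080/(-2460) = -259256/468931 - 33080*(-1/2460) = -259256/468931 + 1654/123 = 743723386/57678513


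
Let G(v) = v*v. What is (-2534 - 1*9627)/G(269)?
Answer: -12161/72361 ≈ -0.16806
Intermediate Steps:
G(v) = v²
(-2534 - 1*9627)/G(269) = (-2534 - 1*9627)/(269²) = (-2534 - 9627)/72361 = -12161*1/72361 = -12161/72361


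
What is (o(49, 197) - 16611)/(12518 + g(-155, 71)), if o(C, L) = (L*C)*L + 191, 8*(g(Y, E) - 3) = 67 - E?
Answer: 1256814/8347 ≈ 150.57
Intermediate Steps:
g(Y, E) = 91/8 - E/8 (g(Y, E) = 3 + (67 - E)/8 = 3 + (67/8 - E/8) = 91/8 - E/8)
o(C, L) = 191 + C*L**2 (o(C, L) = (C*L)*L + 191 = C*L**2 + 191 = 191 + C*L**2)
(o(49, 197) - 16611)/(12518 + g(-155, 71)) = ((191 + 49*197**2) - 16611)/(12518 + (91/8 - 1/8*71)) = ((191 + 49*38809) - 16611)/(12518 + (91/8 - 71/8)) = ((191 + 1901641) - 16611)/(12518 + 5/2) = (1901832 - 16611)/(25041/2) = 1885221*(2/25041) = 1256814/8347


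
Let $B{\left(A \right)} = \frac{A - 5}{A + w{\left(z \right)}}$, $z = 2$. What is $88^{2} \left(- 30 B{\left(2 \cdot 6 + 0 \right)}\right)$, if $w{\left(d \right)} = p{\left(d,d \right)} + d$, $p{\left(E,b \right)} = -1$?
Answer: $- \frac{1626240}{13} \approx -1.251 \cdot 10^{5}$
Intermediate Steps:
$w{\left(d \right)} = -1 + d$
$B{\left(A \right)} = \frac{-5 + A}{1 + A}$ ($B{\left(A \right)} = \frac{A - 5}{A + \left(-1 + 2\right)} = \frac{-5 + A}{A + 1} = \frac{-5 + A}{1 + A}$)
$88^{2} \left(- 30 B{\left(2 \cdot 6 + 0 \right)}\right) = 88^{2} \left(- 30 \frac{-5 + \left(2 \cdot 6 + 0\right)}{1 + \left(2 \cdot 6 + 0\right)}\right) = 7744 \left(- 30 \frac{-5 + \left(12 + 0\right)}{1 + \left(12 + 0\right)}\right) = 7744 \left(- 30 \frac{-5 + 12}{1 + 12}\right) = 7744 \left(- 30 \cdot \frac{1}{13} \cdot 7\right) = 7744 \left(\left(-30\right) \frac{7}{13}\right) = 7744 \left(- \frac{210}{13}\right) = - \frac{1626240}{13}$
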